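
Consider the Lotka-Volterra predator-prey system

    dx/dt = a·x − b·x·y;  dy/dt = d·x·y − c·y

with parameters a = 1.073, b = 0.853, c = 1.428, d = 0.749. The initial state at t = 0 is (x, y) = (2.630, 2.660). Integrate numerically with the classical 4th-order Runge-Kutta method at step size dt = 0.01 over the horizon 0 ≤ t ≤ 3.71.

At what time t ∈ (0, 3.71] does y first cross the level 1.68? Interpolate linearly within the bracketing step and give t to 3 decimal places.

t = 1.193

t=0.000: state=(2.630, 2.660)
step 1 (dt=0.01): k1=(-3.145, 1.441), k2=(-3.143, 1.414), k3=(-3.142, 1.414), k4=(-3.139, 1.386); state += dt/6·(k1+2k2+2k3+k4)
t=0.010: state=(2.599, 2.674)
t=0.020: state=(2.567, 2.688)
t=0.030: state=(2.536, 2.701)
continuing one RK4 step at a time; state shown every 20 steps (Δt=0.2):
t=0.200: state=(2.034, 2.832)
t=0.400: state=(1.557, 2.780)
t=0.600: state=(1.221, 2.569)
t=0.800: state=(1.000, 2.277)
t=1.000: state=(0.863, 1.966)
t=1.190: state=(0.788, 1.685)
next step: t=1.200: state=(0.785, 1.671) — y has crossed 1.68
linear interpolation between t=1.190 (1.68462) and t=1.200 (1.67055) → t≈1.193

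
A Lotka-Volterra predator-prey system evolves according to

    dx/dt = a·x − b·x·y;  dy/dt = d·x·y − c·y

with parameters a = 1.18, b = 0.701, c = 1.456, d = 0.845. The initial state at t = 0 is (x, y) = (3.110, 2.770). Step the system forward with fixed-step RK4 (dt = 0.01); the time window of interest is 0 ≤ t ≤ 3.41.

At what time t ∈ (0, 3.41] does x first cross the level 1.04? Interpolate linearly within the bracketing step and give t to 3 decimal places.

t=0.000: state=(3.110, 2.770)
step 1 (dt=0.01): k1=(-2.369, 3.246), k2=(-2.395, 3.237), k3=(-2.395, 3.237), k4=(-2.421, 3.228); state += dt/6·(k1+2k2+2k3+k4)
t=0.010: state=(3.086, 2.802)
t=0.020: state=(3.062, 2.835)
t=0.030: state=(3.037, 2.866)
continuing one RK4 step at a time; state shown every 20 steps (Δt=0.2):
t=0.200: state=(2.559, 3.348)
t=0.400: state=(1.974, 3.668)
t=0.600: state=(1.490, 3.666)
t=0.800: state=(1.145, 3.417)
t=0.880: state=(1.043, 3.274)
next step: t=0.890: state=(1.032, 3.255) — x has crossed 1.04
linear interpolation between t=0.880 (1.04337) and t=0.890 (1.03187) → t≈0.883

t = 0.883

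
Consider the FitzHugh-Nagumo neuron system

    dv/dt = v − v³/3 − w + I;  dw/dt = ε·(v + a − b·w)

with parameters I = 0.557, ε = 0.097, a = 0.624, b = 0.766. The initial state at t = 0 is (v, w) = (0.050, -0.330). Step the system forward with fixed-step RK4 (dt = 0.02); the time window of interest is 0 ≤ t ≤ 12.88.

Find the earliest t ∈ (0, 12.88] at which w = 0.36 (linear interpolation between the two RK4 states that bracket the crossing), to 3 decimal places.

t=0.000: state=(0.050, -0.330)
step 1 (dt=0.02): k1=(0.937, 0.090), k2=(0.945, 0.091), k3=(0.945, 0.091), k4=(0.954, 0.092); state += dt/6·(k1+2k2+2k3+k4)
t=0.020: state=(0.069, -0.328)
t=0.040: state=(0.088, -0.326)
t=0.060: state=(0.108, -0.324)
continuing one RK4 step at a time; state shown every 25 steps (Δt=0.5):
t=0.500: state=(0.631, -0.273)
t=1.000: state=(1.338, -0.186)
t=1.500: state=(1.788, -0.073)
t=2.000: state=(1.917, 0.048)
t=2.500: state=(1.918, 0.167)
t=3.000: state=(1.886, 0.282)
t=3.340: state=(1.859, 0.356)
next step: t=3.360: state=(1.858, 0.360) — w has crossed 0.36
linear interpolation between t=3.340 (0.35596) and t=3.360 (0.36025) → t≈3.359

t = 3.359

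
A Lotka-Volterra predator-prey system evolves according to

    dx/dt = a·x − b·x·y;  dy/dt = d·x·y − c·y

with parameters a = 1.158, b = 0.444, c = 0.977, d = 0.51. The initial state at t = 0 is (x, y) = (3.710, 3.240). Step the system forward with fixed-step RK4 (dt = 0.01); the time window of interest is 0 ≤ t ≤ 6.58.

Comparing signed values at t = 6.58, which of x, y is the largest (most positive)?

largest component: y

t=0.000: state=(3.710, 3.240)
step 1 (dt=0.01): k1=(-1.041, 2.965), k2=(-1.064, 2.970), k3=(-1.064, 2.970), k4=(-1.087, 2.974); state += dt/6·(k1+2k2+2k3+k4)
t=0.010: state=(3.699, 3.270)
t=0.020: state=(3.688, 3.299)
t=0.030: state=(3.677, 3.329)
continuing one RK4 step at a time; state shown every 25 steps (Δt=0.25):
t=0.250: state=(3.318, 3.983)
t=0.500: state=(2.747, 4.597)
t=0.750: state=(2.157, 4.920)
t=1.000: state=(1.665, 4.910)
t=1.250: state=(1.306, 4.642)
t=1.500: state=(1.066, 4.225)
t=1.750: state=(0.914, 3.752)
t=2.000: state=(0.827, 3.282)
t=2.250: state=(0.786, 2.848)
t=2.500: state=(0.782, 2.464)
t=2.750: state=(0.810, 2.136)
t=3.000: state=(0.867, 1.861)
t=3.250: state=(0.954, 1.637)
t=3.500: state=(1.074, 1.459)
t=3.750: state=(1.230, 1.323)
t=4.000: state=(1.427, 1.227)
t=4.250: state=(1.669, 1.170)
t=4.500: state=(1.960, 1.154)
t=4.750: state=(2.301, 1.186)
t=5.000: state=(2.682, 1.276)
t=5.250: state=(3.084, 1.443)
t=5.500: state=(3.461, 1.717)
t=5.750: state=(3.739, 2.131)
t=6.000: state=(3.824, 2.710)
t=6.250: state=(3.636, 3.426)
t=6.500: state=(3.187, 4.156)
t=6.580: state=(3.005, 4.361)
compare at T: x=3.005, y=4.361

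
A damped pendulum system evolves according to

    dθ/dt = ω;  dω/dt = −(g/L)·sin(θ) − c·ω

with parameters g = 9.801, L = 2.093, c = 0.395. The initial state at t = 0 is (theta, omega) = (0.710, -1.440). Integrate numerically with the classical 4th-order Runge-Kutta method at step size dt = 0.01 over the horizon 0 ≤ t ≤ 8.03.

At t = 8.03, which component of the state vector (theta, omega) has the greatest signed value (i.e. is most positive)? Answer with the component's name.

largest component: omega

t=0.000: state=(0.710, -1.440)
step 1 (dt=0.01): k1=(-1.440, -2.484), k2=(-1.452, -2.453), k3=(-1.452, -2.453), k4=(-1.465, -2.422); state += dt/6·(k1+2k2+2k3+k4)
t=0.010: state=(0.695, -1.465)
t=0.020: state=(0.681, -1.488)
t=0.030: state=(0.666, -1.512)
continuing one RK4 step at a time; state shown every 50 steps (Δt=0.5):
t=0.500: state=(-0.167, -1.728)
t=1.000: state=(-0.732, -0.383)
t=1.500: state=(-0.541, 1.041)
t=2.000: state=(0.109, 1.302)
t=2.500: state=(0.540, 0.297)
t=3.000: state=(0.394, -0.794)
t=3.500: state=(-0.094, -0.963)
t=4.000: state=(-0.405, -0.189)
t=4.500: state=(-0.279, 0.621)
t=5.000: state=(0.089, 0.704)
t=5.500: state=(0.306, 0.100)
t=6.000: state=(0.193, -0.490)
t=6.500: state=(-0.084, -0.508)
t=7.000: state=(-0.231, -0.037)
t=7.500: state=(-0.131, 0.385)
t=8.000: state=(0.077, 0.363)
t=8.030: state=(0.088, 0.348)
compare at T: theta=0.088, omega=0.348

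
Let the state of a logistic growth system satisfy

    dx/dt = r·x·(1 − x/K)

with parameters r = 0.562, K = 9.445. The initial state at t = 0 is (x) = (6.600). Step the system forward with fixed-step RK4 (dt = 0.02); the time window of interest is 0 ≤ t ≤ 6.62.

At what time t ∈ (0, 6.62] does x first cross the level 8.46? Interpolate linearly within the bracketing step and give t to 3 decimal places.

t = 2.329

t=0.000: state=(6.600)
step 1 (dt=0.02): k1=(1.117), k2=(1.115), k3=(1.115), k4=(1.112); state += dt/6·(k1+2k2+2k3+k4)
t=0.020: state=(6.622)
t=0.040: state=(6.644)
t=0.060: state=(6.667)
continuing one RK4 step at a time; state shown every 25 steps (Δt=0.5):
t=0.500: state=(7.126)
t=1.000: state=(7.582)
t=1.500: state=(7.967)
t=2.000: state=(8.284)
t=2.320: state=(8.455)
next step: t=2.340: state=(8.465) — x has crossed 8.46
linear interpolation between t=2.320 (8.45548) and t=2.340 (8.46539) → t≈2.329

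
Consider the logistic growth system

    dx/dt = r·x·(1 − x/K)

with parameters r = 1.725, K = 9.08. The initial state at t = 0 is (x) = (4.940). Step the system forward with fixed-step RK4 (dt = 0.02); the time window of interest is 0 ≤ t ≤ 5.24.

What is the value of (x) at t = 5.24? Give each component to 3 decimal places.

t=0.000: state=(4.940)
step 1 (dt=0.02): k1=(3.885), k2=(3.879), k3=(3.879), k4=(3.872); state += dt/6·(k1+2k2+2k3+k4)
t=0.020: state=(5.018)
t=0.040: state=(5.095)
t=0.060: state=(5.172)
continuing one RK4 step at a time; state shown every 10 steps (Δt=0.2):
t=0.200: state=(5.698)
t=0.400: state=(6.393)
t=0.600: state=(6.997)
t=0.800: state=(7.499)
t=1.000: state=(7.900)
t=1.200: state=(8.212)
t=1.400: state=(8.447)
t=1.600: state=(8.623)
t=1.800: state=(8.751)
t=2.000: state=(8.845)
t=2.200: state=(8.912)
t=2.400: state=(8.960)
t=2.600: state=(8.995)
t=2.800: state=(9.020)
t=3.000: state=(9.037)
t=3.200: state=(9.050)
t=3.400: state=(9.058)
t=3.600: state=(9.065)
t=3.800: state=(9.069)
t=4.000: state=(9.072)
t=4.200: state=(9.075)
t=4.400: state=(9.076)
t=4.600: state=(9.077)
t=4.800: state=(9.078)
t=5.000: state=(9.079)
t=5.200: state=(9.079)
t=5.240: state=(9.079)

(x) = (9.079)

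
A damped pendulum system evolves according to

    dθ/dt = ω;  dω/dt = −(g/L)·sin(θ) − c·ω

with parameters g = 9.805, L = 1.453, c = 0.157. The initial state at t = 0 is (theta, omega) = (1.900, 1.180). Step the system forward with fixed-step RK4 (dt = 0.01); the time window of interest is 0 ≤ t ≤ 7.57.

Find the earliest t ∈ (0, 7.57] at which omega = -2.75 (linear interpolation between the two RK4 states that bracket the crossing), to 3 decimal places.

t = 0.628

t=0.000: state=(1.900, 1.180)
step 1 (dt=0.01): k1=(1.180, -6.571), k2=(1.147, -6.553), k3=(1.147, -6.553), k4=(1.114, -6.535); state += dt/6·(k1+2k2+2k3+k4)
t=0.010: state=(1.911, 1.114)
t=0.020: state=(1.922, 1.049)
t=0.030: state=(1.932, 0.984)
continuing one RK4 step at a time; state shown every 25 steps (Δt=0.25):
t=0.250: state=(1.997, -0.382)
t=0.500: state=(1.709, -1.935)
t=0.620: state=(1.431, -2.698)
next step: t=0.630: state=(1.404, -2.761) — omega has crossed -2.75
linear interpolation between t=0.620 (-2.69820) and t=0.630 (-2.76061) → t≈0.628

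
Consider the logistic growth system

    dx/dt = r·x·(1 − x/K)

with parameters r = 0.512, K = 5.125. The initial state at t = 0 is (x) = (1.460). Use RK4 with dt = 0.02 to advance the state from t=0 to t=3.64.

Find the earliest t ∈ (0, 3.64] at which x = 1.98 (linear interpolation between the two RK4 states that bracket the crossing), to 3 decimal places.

t = 0.894

t=0.000: state=(1.460)
step 1 (dt=0.02): k1=(0.535), k2=(0.536), k3=(0.536), k4=(0.537); state += dt/6·(k1+2k2+2k3+k4)
t=0.020: state=(1.471)
t=0.040: state=(1.481)
t=0.060: state=(1.492)
continuing one RK4 step at a time; state shown every 10 steps (Δt=0.2):
t=0.200: state=(1.569)
t=0.400: state=(1.683)
t=0.600: state=(1.801)
t=0.800: state=(1.922)
t=0.880: state=(1.971)
next step: t=0.900: state=(1.984) — x has crossed 1.98
linear interpolation between t=0.880 (1.97136) and t=0.900 (1.98380) → t≈0.894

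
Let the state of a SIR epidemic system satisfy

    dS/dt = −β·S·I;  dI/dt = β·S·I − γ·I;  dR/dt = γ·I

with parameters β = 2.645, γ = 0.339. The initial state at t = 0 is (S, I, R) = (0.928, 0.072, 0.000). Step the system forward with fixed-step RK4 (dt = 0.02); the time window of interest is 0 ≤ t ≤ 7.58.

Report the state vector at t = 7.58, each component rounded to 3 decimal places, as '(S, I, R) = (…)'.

(S, I, R) = (0.001, 0.118, 0.881)

t=0.000: state=(0.928, 0.072, 0.000)
step 1 (dt=0.02): k1=(-0.177, 0.152, 0.024), k2=(-0.180, 0.155, 0.025), k3=(-0.180, 0.155, 0.025), k4=(-0.184, 0.158, 0.025); state += dt/6·(k1+2k2+2k3+k4)
t=0.020: state=(0.924, 0.075, 0.000)
t=0.040: state=(0.921, 0.078, 0.001)
t=0.060: state=(0.917, 0.082, 0.002)
continuing one RK4 step at a time; state shown every 25 steps (Δt=0.5):
t=0.500: state=(0.788, 0.191, 0.021)
t=1.000: state=(0.539, 0.392, 0.070)
t=1.500: state=(0.283, 0.565, 0.152)
t=2.000: state=(0.128, 0.618, 0.254)
t=2.500: state=(0.057, 0.586, 0.357)
t=3.000: state=(0.028, 0.522, 0.451)
t=3.500: state=(0.014, 0.452, 0.533)
t=4.000: state=(0.008, 0.387, 0.604)
t=4.500: state=(0.005, 0.330, 0.665)
t=5.000: state=(0.003, 0.280, 0.717)
t=5.500: state=(0.002, 0.237, 0.760)
t=6.000: state=(0.002, 0.201, 0.797)
t=6.500: state=(0.001, 0.170, 0.829)
t=7.000: state=(0.001, 0.144, 0.855)
t=7.500: state=(0.001, 0.121, 0.878)
t=7.580: state=(0.001, 0.118, 0.881)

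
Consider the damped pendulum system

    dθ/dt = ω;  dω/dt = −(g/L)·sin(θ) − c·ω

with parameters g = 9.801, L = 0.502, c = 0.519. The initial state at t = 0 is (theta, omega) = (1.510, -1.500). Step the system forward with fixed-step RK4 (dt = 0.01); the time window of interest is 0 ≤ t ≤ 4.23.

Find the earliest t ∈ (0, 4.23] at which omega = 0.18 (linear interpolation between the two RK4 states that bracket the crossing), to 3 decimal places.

t=0.000: state=(1.510, -1.500)
step 1 (dt=0.01): k1=(-1.500, -18.709), k2=(-1.594, -18.651), k3=(-1.593, -18.651), k4=(-1.687, -18.591); state += dt/6·(k1+2k2+2k3+k4)
t=0.010: state=(1.494, -1.687)
t=0.020: state=(1.476, -1.872)
t=0.030: state=(1.457, -2.056)
continuing one RK4 step at a time; state shown every 20 steps (Δt=0.2):
t=0.200: state=(0.861, -4.791)
t=0.400: state=(-0.228, -5.420)
t=0.600: state=(-1.063, -2.562)
t=0.740: state=(-1.238, 0.054)
next step: t=0.750: state=(-1.237, 0.238) — omega has crossed 0.18
linear interpolation between t=0.740 (0.05443) and t=0.750 (0.23818) → t≈0.747

t = 0.747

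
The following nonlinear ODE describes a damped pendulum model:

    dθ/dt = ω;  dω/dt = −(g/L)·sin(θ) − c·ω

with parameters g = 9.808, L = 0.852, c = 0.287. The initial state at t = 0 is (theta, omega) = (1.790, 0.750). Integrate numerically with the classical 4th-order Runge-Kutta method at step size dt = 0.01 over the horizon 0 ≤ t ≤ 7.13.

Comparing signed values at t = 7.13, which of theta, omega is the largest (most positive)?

t=0.000: state=(1.790, 0.750)
step 1 (dt=0.01): k1=(0.750, -11.452), k2=(0.693, -11.426), k3=(0.693, -11.426), k4=(0.636, -11.401); state += dt/6·(k1+2k2+2k3+k4)
t=0.010: state=(1.797, 0.636)
t=0.020: state=(1.803, 0.522)
t=0.030: state=(1.807, 0.409)
continuing one RK4 step at a time; state shown every 25 steps (Δt=0.25):
t=0.250: state=(1.628, -2.022)
t=0.500: state=(0.800, -4.451)
t=0.750: state=(-0.406, -4.645)
t=1.000: state=(-1.293, -2.207)
t=1.250: state=(-1.479, 0.697)
t=1.500: state=(-0.969, 3.275)
t=1.750: state=(0.031, 4.289)
t=2.000: state=(0.942, 2.643)
t=2.250: state=(1.267, -0.078)
t=2.500: state=(0.921, -2.587)
t=2.750: state=(0.083, -3.751)
t=3.000: state=(-0.747, -2.534)
t=3.250: state=(-1.082, -0.082)
t=3.500: state=(-0.800, 2.234)
t=3.750: state=(-0.071, 3.268)
t=4.000: state=(0.651, 2.194)
t=4.250: state=(0.931, -0.017)
t=4.500: state=(0.656, -2.068)
t=4.750: state=(0.004, -2.842)
t=5.000: state=(-0.605, -1.767)
t=5.250: state=(-0.802, 0.238)
t=5.500: state=(-0.508, 1.982)
t=5.750: state=(0.080, 2.442)
t=6.000: state=(0.577, 1.316)
t=6.250: state=(0.682, -0.494)
t=6.500: state=(0.363, -1.906)
t=6.750: state=(-0.163, -2.048)
t=7.000: state=(-0.548, -0.876)
t=7.130: state=(-0.607, -0.030)
compare at T: theta=-0.607, omega=-0.030

largest component: omega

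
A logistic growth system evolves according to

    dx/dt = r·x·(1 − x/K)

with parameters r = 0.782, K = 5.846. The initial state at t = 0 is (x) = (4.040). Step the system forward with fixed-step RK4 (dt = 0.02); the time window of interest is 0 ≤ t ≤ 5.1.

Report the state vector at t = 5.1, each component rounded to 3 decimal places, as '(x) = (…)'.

(x) = (5.798)

t=0.000: state=(4.040)
step 1 (dt=0.02): k1=(0.976), k2=(0.973), k3=(0.973), k4=(0.970); state += dt/6·(k1+2k2+2k3+k4)
t=0.020: state=(4.059)
t=0.040: state=(4.079)
t=0.060: state=(4.098)
continuing one RK4 step at a time; state shown every 10 steps (Δt=0.2):
t=0.200: state=(4.229)
t=0.400: state=(4.406)
t=0.600: state=(4.569)
t=0.800: state=(4.718)
t=1.000: state=(4.853)
t=1.200: state=(4.976)
t=1.400: state=(5.085)
t=1.600: state=(5.183)
t=1.800: state=(5.270)
t=2.000: state=(5.346)
t=2.200: state=(5.413)
t=2.400: state=(5.472)
t=2.600: state=(5.523)
t=2.800: state=(5.567)
t=3.000: state=(5.606)
t=3.200: state=(5.640)
t=3.400: state=(5.669)
t=3.600: state=(5.694)
t=3.800: state=(5.715)
t=4.000: state=(5.734)
t=4.200: state=(5.750)
t=4.400: state=(5.763)
t=4.600: state=(5.775)
t=4.800: state=(5.785)
t=5.000: state=(5.794)
t=5.100: state=(5.798)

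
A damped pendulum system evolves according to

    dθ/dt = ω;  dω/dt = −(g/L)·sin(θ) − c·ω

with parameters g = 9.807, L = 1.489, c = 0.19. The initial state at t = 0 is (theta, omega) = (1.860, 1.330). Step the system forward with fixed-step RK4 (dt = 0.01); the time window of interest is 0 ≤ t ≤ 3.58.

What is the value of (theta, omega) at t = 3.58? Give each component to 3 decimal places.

(theta, omega) = (0.995, -2.228)

t=0.000: state=(1.860, 1.330)
step 1 (dt=0.01): k1=(1.330, -6.565), k2=(1.297, -6.547), k3=(1.297, -6.547), k4=(1.265, -6.528); state += dt/6·(k1+2k2+2k3+k4)
t=0.010: state=(1.873, 1.265)
t=0.020: state=(1.885, 1.199)
t=0.030: state=(1.897, 1.135)
continuing one RK4 step at a time; state shown every 20 steps (Δt=0.2):
t=0.200: state=(1.999, 0.081)
t=0.400: state=(1.896, -1.114)
t=0.600: state=(1.551, -2.339)
t=0.800: state=(0.966, -3.471)
t=1.000: state=(0.200, -4.043)
t=1.200: state=(-0.585, -3.640)
t=1.400: state=(-1.206, -2.495)
t=1.600: state=(-1.569, -1.133)
t=1.800: state=(-1.662, 0.198)
t=2.000: state=(-1.493, 1.481)
t=2.200: state=(-1.075, 2.663)
t=2.400: state=(-0.453, 3.454)
t=2.600: state=(0.252, 3.450)
t=2.800: state=(0.871, 2.627)
t=3.000: state=(1.276, 1.387)
t=3.200: state=(1.421, 0.070)
t=3.400: state=(1.307, -1.202)
t=3.580: state=(0.995, -2.228)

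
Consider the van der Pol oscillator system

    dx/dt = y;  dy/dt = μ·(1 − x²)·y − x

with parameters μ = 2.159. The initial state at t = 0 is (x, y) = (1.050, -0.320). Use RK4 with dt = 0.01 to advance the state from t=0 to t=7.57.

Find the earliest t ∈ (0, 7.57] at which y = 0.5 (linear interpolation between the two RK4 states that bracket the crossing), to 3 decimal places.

t=0.000: state=(1.050, -0.320)
step 1 (dt=0.01): k1=(-0.320, -0.979), k2=(-0.325, -0.979), k3=(-0.325, -0.979), k4=(-0.330, -0.979); state += dt/6·(k1+2k2+2k3+k4)
t=0.010: state=(1.047, -0.330)
t=0.020: state=(1.043, -0.340)
t=0.030: state=(1.040, -0.349)
continuing one RK4 step at a time; state shown every 25 steps (Δt=0.25):
t=0.250: state=(0.939, -0.572)
t=0.500: state=(0.758, -0.894)
t=0.750: state=(0.475, -1.427)
t=1.000: state=(0.006, -2.427)
t=1.250: state=(-0.771, -3.685)
t=1.500: state=(-1.616, -2.496)
t=1.750: state=(-1.952, -0.452)
t=2.000: state=(-1.970, 0.155)
t=2.250: state=(-1.911, 0.288)
t=2.500: state=(-1.833, 0.333)
t=2.750: state=(-1.746, 0.365)
t=3.000: state=(-1.650, 0.401)
t=3.250: state=(-1.544, 0.446)
t=3.470: state=(-1.441, 0.500)
next step: t=3.480: state=(-1.436, 0.503) — y has crossed 0.5
linear interpolation between t=3.470 (0.49974) and t=3.480 (0.50257) → t≈3.471

t = 3.471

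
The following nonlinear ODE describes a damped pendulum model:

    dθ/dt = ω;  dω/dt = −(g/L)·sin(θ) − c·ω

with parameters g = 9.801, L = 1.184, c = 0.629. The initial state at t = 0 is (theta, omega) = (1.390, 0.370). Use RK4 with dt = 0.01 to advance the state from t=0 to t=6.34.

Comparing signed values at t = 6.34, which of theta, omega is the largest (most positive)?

t=0.000: state=(1.390, 0.370)
step 1 (dt=0.01): k1=(0.370, -8.376), k2=(0.328, -8.352), k3=(0.328, -8.352), k4=(0.286, -8.328); state += dt/6·(k1+2k2+2k3+k4)
t=0.010: state=(1.393, 0.286)
t=0.020: state=(1.396, 0.203)
t=0.030: state=(1.397, 0.121)
continuing one RK4 step at a time; state shown every 25 steps (Δt=0.25):
t=0.250: state=(1.235, -1.550)
t=0.500: state=(0.662, -2.881)
t=0.750: state=(-0.100, -2.965)
t=1.000: state=(-0.707, -1.734)
t=1.250: state=(-0.930, -0.037)
t=1.500: state=(-0.746, 1.424)
t=1.750: state=(-0.278, 2.162)
t=2.000: state=(0.246, 1.852)
t=2.250: state=(0.583, 0.768)
t=2.500: state=(0.618, -0.466)
t=2.750: state=(0.380, -1.338)
t=3.000: state=(0.008, -1.508)
t=3.250: state=(-0.313, -0.969)
t=3.500: state=(-0.447, -0.082)
t=3.750: state=(-0.363, 0.711)
t=4.000: state=(-0.128, 1.080)
t=4.250: state=(0.131, 0.906)
t=4.500: state=(0.293, 0.345)
t=4.750: state=(0.298, -0.287)
t=5.000: state=(0.168, -0.700)
t=5.250: state=(-0.020, -0.736)
t=5.500: state=(-0.171, -0.431)
t=5.750: state=(-0.222, 0.026)
t=6.000: state=(-0.165, 0.404)
t=6.250: state=(-0.041, 0.544)
t=6.340: state=(0.008, 0.526)
compare at T: theta=0.008, omega=0.526

largest component: omega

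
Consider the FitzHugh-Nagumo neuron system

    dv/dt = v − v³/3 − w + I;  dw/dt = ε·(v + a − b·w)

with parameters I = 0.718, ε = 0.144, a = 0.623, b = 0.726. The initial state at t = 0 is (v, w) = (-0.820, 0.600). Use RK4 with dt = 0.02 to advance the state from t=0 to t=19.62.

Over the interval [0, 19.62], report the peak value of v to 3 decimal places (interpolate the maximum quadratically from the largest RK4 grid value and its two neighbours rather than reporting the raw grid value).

t=0.000: state=(-0.820, 0.600)
step 1 (dt=0.02): k1=(-0.518, -0.091), k2=(-0.519, -0.092), k3=(-0.519, -0.092), k4=(-0.520, -0.092); state += dt/6·(k1+2k2+2k3+k4)
t=0.020: state=(-0.830, 0.598)
t=0.040: state=(-0.841, 0.596)
t=0.060: state=(-0.851, 0.594)
continuing one RK4 step at a time; state shown every 50 steps (Δt=1):
t=1.000: state=(-1.288, 0.479)
t=2.000: state=(-1.456, 0.325)
t=3.000: state=(-1.424, 0.180)
t=4.000: state=(-1.327, 0.059)
t=5.000: state=(-1.206, -0.035)
t=6.000: state=(-1.063, -0.102)
t=7.000: state=(-0.885, -0.140)
t=8.000: state=(-0.635, -0.146)
t=9.000: state=(-0.190, -0.105)
t=10.000: state=(0.793, 0.024)
t=11.000: state=(1.762, 0.295)
t=12.000: state=(1.823, 0.601)
t=13.000: state=(1.716, 0.869)
t=14.000: state=(1.592, 1.094)
t=15.000: state=(1.459, 1.279)
t=16.000: state=(1.315, 1.427)
t=17.000: state=(1.151, 1.539)
t=18.000: state=(0.949, 1.616)
t=19.000: state=(0.659, 1.651)
t=19.620: state=(0.374, 1.647)
largest grid value and its neighbours: v(11.540)=1.84372, v(11.560)=1.84383, v(11.580)=1.84382
parabola through these three points peaks at t≈11.568 with v≈1.84384

max v = 1.844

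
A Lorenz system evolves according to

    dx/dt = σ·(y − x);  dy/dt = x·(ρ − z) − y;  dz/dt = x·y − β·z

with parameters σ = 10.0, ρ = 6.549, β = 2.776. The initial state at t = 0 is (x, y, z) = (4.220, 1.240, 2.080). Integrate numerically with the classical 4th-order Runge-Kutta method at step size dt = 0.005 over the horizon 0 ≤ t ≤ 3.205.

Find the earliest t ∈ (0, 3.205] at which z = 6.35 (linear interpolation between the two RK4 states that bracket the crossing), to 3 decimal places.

t = 0.591

t=0.000: state=(4.220, 1.240, 2.080)
step 1 (dt=0.005): k1=(-29.800, 17.619, -0.541), k2=(-28.615, 17.248, -0.447), k3=(-28.653, 17.261, -0.448), k4=(-27.504, 16.902, -0.361); state += dt/6·(k1+2k2+2k3+k4)
t=0.005: state=(4.077, 1.326, 2.078)
t=0.010: state=(3.945, 1.409, 2.076)
t=0.015: state=(3.823, 1.489, 2.076)
continuing one RK4 step at a time; state shown every 40 steps (Δt=0.2):
t=0.200: state=(2.991, 3.458, 2.369)
t=0.400: state=(4.384, 5.139, 3.902)
t=0.590: state=(5.317, 5.407, 6.337)
next step: t=0.595: state=(5.321, 5.385, 6.392) — z has crossed 6.35
linear interpolation between t=0.590 (6.33674) and t=0.595 (6.39191) → t≈0.591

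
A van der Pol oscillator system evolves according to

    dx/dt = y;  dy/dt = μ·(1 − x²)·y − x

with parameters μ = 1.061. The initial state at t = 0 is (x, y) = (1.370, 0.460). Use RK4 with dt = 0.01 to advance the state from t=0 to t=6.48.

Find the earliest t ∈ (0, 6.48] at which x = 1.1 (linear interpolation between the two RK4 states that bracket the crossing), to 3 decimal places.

t = 1.050

t=0.000: state=(1.370, 0.460)
step 1 (dt=0.01): k1=(0.460, -1.798), k2=(0.451, -1.795), k3=(0.451, -1.795), k4=(0.442, -1.792); state += dt/6·(k1+2k2+2k3+k4)
t=0.010: state=(1.375, 0.442)
t=0.020: state=(1.379, 0.424)
t=0.030: state=(1.383, 0.406)
continuing one RK4 step at a time; state shown every 25 steps (Δt=0.25):
t=0.250: state=(1.431, 0.045)
t=0.500: state=(1.400, -0.278)
t=0.750: state=(1.299, -0.528)
t=1.000: state=(1.139, -0.751)
t=1.050: state=(1.100, -0.796)
next step: t=1.060: state=(1.092, -0.806) — x has crossed 1.1
linear interpolation between t=1.050 (1.10017) and t=1.060 (1.09216) → t≈1.050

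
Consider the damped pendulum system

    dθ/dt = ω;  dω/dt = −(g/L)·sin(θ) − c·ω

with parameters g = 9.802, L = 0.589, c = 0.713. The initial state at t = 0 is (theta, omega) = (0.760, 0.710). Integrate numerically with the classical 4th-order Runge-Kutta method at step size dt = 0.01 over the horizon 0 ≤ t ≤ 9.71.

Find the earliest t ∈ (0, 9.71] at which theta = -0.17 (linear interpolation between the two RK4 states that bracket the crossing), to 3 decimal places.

t = 0.550

t=0.000: state=(0.760, 0.710)
step 1 (dt=0.01): k1=(0.710, -11.971), k2=(0.650, -11.971), k3=(0.650, -11.968), k4=(0.590, -11.964); state += dt/6·(k1+2k2+2k3+k4)
t=0.010: state=(0.767, 0.590)
t=0.020: state=(0.772, 0.471)
t=0.030: state=(0.776, 0.352)
continuing one RK4 step at a time; state shown every 50 steps (Δt=0.5):
t=0.500: state=(-0.041, -2.643)
t=0.550: state=(-0.170, -2.464)
next step: t=0.560: state=(-0.194, -2.416) — theta has crossed -0.17
linear interpolation between t=0.550 (-0.16950) and t=0.560 (-0.19390) → t≈0.550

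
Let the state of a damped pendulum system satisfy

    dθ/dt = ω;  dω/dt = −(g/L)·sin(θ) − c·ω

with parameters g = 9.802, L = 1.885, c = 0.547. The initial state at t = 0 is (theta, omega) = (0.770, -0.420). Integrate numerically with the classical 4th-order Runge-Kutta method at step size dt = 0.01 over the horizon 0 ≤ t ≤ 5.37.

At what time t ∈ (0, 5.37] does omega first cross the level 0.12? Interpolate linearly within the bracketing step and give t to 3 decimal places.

t=0.000: state=(0.770, -0.420)
step 1 (dt=0.01): k1=(-0.420, -3.390), k2=(-0.437, -3.373), k3=(-0.437, -3.373), k4=(-0.454, -3.355); state += dt/6·(k1+2k2+2k3+k4)
t=0.010: state=(0.766, -0.454)
t=0.020: state=(0.761, -0.487)
t=0.030: state=(0.756, -0.520)
continuing one RK4 step at a time; state shown every 20 steps (Δt=0.2):
t=0.200: state=(0.624, -1.015)
t=0.400: state=(0.379, -1.385)
t=0.600: state=(0.089, -1.468)
t=0.800: state=(-0.189, -1.261)
t=1.000: state=(-0.401, -0.836)
t=1.200: state=(-0.516, -0.305)
t=1.350: state=(-0.531, 0.097)
next step: t=1.360: state=(-0.530, 0.122) — omega has crossed 0.12
linear interpolation between t=1.350 (0.09673) and t=1.360 (0.12245) → t≈1.359

t = 1.359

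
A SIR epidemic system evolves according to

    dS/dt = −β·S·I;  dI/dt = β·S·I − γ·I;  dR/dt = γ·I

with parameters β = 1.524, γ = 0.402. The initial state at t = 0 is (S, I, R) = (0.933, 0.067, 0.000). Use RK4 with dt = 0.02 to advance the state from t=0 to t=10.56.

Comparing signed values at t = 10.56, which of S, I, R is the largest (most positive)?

largest component: R

t=0.000: state=(0.933, 0.067, 0.000)
step 1 (dt=0.02): k1=(-0.095, 0.068, 0.027), k2=(-0.096, 0.069, 0.027), k3=(-0.096, 0.069, 0.027), k4=(-0.097, 0.070, 0.027); state += dt/6·(k1+2k2+2k3+k4)
t=0.020: state=(0.931, 0.068, 0.001)
t=0.040: state=(0.929, 0.070, 0.001)
t=0.060: state=(0.927, 0.071, 0.002)
continuing one RK4 step at a time; state shown every 25 steps (Δt=0.5):
t=0.500: state=(0.873, 0.109, 0.017)
t=1.000: state=(0.786, 0.168, 0.045)
t=1.500: state=(0.673, 0.241, 0.086)
t=2.000: state=(0.545, 0.313, 0.142)
t=2.500: state=(0.419, 0.370, 0.211)
t=3.000: state=(0.312, 0.399, 0.289)
t=3.500: state=(0.230, 0.401, 0.369)
t=4.000: state=(0.171, 0.381, 0.448)
t=4.500: state=(0.129, 0.349, 0.522)
t=5.000: state=(0.100, 0.311, 0.588)
t=5.500: state=(0.080, 0.273, 0.647)
t=6.000: state=(0.066, 0.236, 0.698)
t=6.500: state=(0.056, 0.202, 0.742)
t=7.000: state=(0.049, 0.172, 0.779)
t=7.500: state=(0.043, 0.146, 0.811)
t=8.000: state=(0.039, 0.123, 0.838)
t=8.500: state=(0.036, 0.103, 0.861)
t=9.000: state=(0.033, 0.087, 0.880)
t=9.500: state=(0.031, 0.073, 0.896)
t=10.000: state=(0.030, 0.061, 0.909)
t=10.500: state=(0.028, 0.051, 0.921)
t=10.560: state=(0.028, 0.050, 0.922)
compare at T: S=0.028, I=0.050, R=0.922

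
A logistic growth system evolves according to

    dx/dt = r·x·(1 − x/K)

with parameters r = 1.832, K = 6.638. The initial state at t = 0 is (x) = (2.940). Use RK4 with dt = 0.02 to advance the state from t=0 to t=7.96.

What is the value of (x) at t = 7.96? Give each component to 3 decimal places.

t=0.000: state=(2.940)
step 1 (dt=0.02): k1=(3.001), k2=(3.007), k3=(3.007), k4=(3.012); state += dt/6·(k1+2k2+2k3+k4)
t=0.020: state=(3.000)
t=0.040: state=(3.060)
t=0.060: state=(3.121)
continuing one RK4 step at a time; state shown every 25 steps (Δt=0.5):
t=0.500: state=(4.416)
t=1.000: state=(5.525)
t=1.500: state=(6.143)
t=2.000: state=(6.431)
t=2.500: state=(6.553)
t=3.000: state=(6.604)
t=3.500: state=(6.624)
t=4.000: state=(6.633)
t=4.500: state=(6.636)
t=5.000: state=(6.637)
t=5.500: state=(6.638)
t=6.000: state=(6.638)
t=6.500: state=(6.638)
t=7.000: state=(6.638)
t=7.500: state=(6.638)
t=7.960: state=(6.638)

(x) = (6.638)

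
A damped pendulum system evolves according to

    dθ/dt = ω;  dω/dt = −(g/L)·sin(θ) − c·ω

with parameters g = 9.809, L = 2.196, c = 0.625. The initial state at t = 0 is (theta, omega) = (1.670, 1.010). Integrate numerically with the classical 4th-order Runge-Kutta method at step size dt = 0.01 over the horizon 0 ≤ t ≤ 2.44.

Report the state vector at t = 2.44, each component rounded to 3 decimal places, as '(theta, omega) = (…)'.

(theta, omega) = (-0.622, 1.354)

t=0.000: state=(1.670, 1.010)
step 1 (dt=0.01): k1=(1.010, -5.076), k2=(0.985, -5.058), k3=(0.985, -5.058), k4=(0.959, -5.040); state += dt/6·(k1+2k2+2k3+k4)
t=0.010: state=(1.680, 0.959)
t=0.020: state=(1.689, 0.909)
t=0.030: state=(1.698, 0.859)
continuing one RK4 step at a time; state shown every 10 steps (Δt=0.1):
t=0.100: state=(1.746, 0.520)
t=0.200: state=(1.775, 0.064)
t=0.300: state=(1.760, -0.364)
t=0.400: state=(1.703, -0.769)
t=0.500: state=(1.607, -1.154)
t=0.600: state=(1.473, -1.517)
t=0.700: state=(1.304, -1.850)
t=0.800: state=(1.104, -2.142)
t=0.900: state=(0.878, -2.374)
t=1.000: state=(0.632, -2.526)
t=1.100: state=(0.376, -2.581)
t=1.200: state=(0.120, -2.530)
t=1.300: state=(-0.126, -2.374)
t=1.400: state=(-0.352, -2.126)
t=1.500: state=(-0.549, -1.808)
t=1.600: state=(-0.712, -1.442)
t=1.700: state=(-0.837, -1.051)
t=1.800: state=(-0.922, -0.652)
t=1.900: state=(-0.968, -0.261)
t=2.000: state=(-0.975, 0.113)
t=2.100: state=(-0.946, 0.462)
t=2.200: state=(-0.884, 0.777)
t=2.300: state=(-0.792, 1.052)
t=2.400: state=(-0.675, 1.279)
t=2.440: state=(-0.622, 1.354)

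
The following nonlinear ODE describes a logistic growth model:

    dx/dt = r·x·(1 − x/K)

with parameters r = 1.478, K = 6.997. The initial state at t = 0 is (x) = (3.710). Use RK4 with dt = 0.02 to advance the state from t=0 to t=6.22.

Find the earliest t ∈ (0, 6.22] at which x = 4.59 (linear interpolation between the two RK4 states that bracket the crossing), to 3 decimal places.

t=0.000: state=(3.710)
step 1 (dt=0.02): k1=(2.576), k2=(2.574), k3=(2.574), k4=(2.571); state += dt/6·(k1+2k2+2k3+k4)
t=0.020: state=(3.761)
t=0.040: state=(3.813)
t=0.060: state=(3.864)
t=0.340: state=(4.555)
next step: t=0.360: state=(4.602) — x has crossed 4.59
linear interpolation between t=0.340 (4.55527) and t=0.360 (4.60205) → t≈0.355

t = 0.355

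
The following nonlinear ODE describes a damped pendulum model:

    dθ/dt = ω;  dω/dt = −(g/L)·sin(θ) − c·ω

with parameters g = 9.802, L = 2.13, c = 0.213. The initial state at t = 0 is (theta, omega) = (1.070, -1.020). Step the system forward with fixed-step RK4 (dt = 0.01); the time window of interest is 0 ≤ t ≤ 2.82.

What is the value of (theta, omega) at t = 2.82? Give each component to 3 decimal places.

t=0.000: state=(1.070, -1.020)
step 1 (dt=0.01): k1=(-1.020, -3.820), k2=(-1.039, -3.804), k3=(-1.039, -3.804), k4=(-1.058, -3.788); state += dt/6·(k1+2k2+2k3+k4)
t=0.010: state=(1.060, -1.058)
t=0.020: state=(1.049, -1.096)
t=0.030: state=(1.038, -1.133)
continuing one RK4 step at a time; state shown every 10 steps (Δt=0.1):
t=0.100: state=(0.949, -1.384)
t=0.200: state=(0.795, -1.704)
t=0.300: state=(0.611, -1.963)
t=0.400: state=(0.405, -2.143)
t=0.500: state=(0.185, -2.230)
t=0.600: state=(-0.038, -2.216)
t=0.700: state=(-0.255, -2.103)
t=0.800: state=(-0.455, -1.899)
t=0.900: state=(-0.632, -1.623)
t=1.000: state=(-0.778, -1.293)
t=1.100: state=(-0.890, -0.928)
t=1.200: state=(-0.963, -0.543)
t=1.300: state=(-0.998, -0.153)
t=1.400: state=(-0.994, 0.233)
t=1.500: state=(-0.952, 0.606)
t=1.600: state=(-0.874, 0.954)
t=1.700: state=(-0.762, 1.266)
t=1.800: state=(-0.622, 1.531)
t=1.900: state=(-0.458, 1.733)
t=2.000: state=(-0.278, 1.860)
t=2.100: state=(-0.089, 1.904)
t=2.200: state=(0.100, 1.861)
t=2.300: state=(0.281, 1.735)
t=2.400: state=(0.445, 1.536)
t=2.500: state=(0.586, 1.279)
t=2.600: state=(0.699, 0.978)
t=2.700: state=(0.781, 0.650)
t=2.800: state=(0.828, 0.307)
t=2.820: state=(0.834, 0.238)

(theta, omega) = (0.834, 0.238)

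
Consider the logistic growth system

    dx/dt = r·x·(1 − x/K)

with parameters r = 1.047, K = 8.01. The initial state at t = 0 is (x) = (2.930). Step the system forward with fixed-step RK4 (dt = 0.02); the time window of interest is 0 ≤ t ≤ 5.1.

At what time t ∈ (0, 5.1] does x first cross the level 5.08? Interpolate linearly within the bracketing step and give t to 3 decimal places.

t = 1.051

t=0.000: state=(2.930)
step 1 (dt=0.02): k1=(1.946), k2=(1.951), k3=(1.951), k4=(1.956); state += dt/6·(k1+2k2+2k3+k4)
t=0.020: state=(2.969)
t=0.040: state=(3.008)
t=0.060: state=(3.048)
continuing one RK4 step at a time; state shown every 10 steps (Δt=0.2):
t=0.200: state=(3.329)
t=0.400: state=(3.742)
t=0.600: state=(4.161)
t=0.800: state=(4.576)
t=1.000: state=(4.980)
t=1.040: state=(5.058)
next step: t=1.060: state=(5.097) — x has crossed 5.08
linear interpolation between t=1.040 (5.05815) and t=1.060 (5.09708) → t≈1.051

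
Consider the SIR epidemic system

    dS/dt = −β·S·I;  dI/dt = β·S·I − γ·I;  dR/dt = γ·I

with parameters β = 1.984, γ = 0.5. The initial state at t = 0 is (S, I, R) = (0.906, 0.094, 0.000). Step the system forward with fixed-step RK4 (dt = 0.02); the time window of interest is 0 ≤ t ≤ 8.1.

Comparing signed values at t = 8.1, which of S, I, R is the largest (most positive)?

t=0.000: state=(0.906, 0.094, 0.000)
step 1 (dt=0.02): k1=(-0.169, 0.122, 0.047), k2=(-0.171, 0.123, 0.048), k3=(-0.171, 0.123, 0.048), k4=(-0.173, 0.125, 0.048); state += dt/6·(k1+2k2+2k3+k4)
t=0.020: state=(0.903, 0.096, 0.001)
t=0.040: state=(0.899, 0.099, 0.002)
t=0.060: state=(0.896, 0.102, 0.003)
continuing one RK4 step at a time; state shown every 25 steps (Δt=0.5):
t=0.500: state=(0.796, 0.171, 0.032)
t=1.000: state=(0.640, 0.272, 0.088)
t=1.500: state=(0.465, 0.367, 0.168)
t=2.000: state=(0.313, 0.419, 0.267)
t=2.500: state=(0.206, 0.421, 0.373)
t=3.000: state=(0.138, 0.387, 0.475)
t=3.500: state=(0.096, 0.338, 0.566)
t=4.000: state=(0.070, 0.286, 0.644)
t=4.500: state=(0.054, 0.237, 0.709)
t=5.000: state=(0.044, 0.193, 0.763)
t=5.500: state=(0.037, 0.157, 0.806)
t=6.000: state=(0.032, 0.126, 0.842)
t=6.500: state=(0.029, 0.101, 0.870)
t=7.000: state=(0.026, 0.081, 0.893)
t=7.500: state=(0.024, 0.065, 0.911)
t=8.000: state=(0.023, 0.052, 0.925)
t=8.100: state=(0.023, 0.049, 0.928)
compare at T: S=0.023, I=0.049, R=0.928

largest component: R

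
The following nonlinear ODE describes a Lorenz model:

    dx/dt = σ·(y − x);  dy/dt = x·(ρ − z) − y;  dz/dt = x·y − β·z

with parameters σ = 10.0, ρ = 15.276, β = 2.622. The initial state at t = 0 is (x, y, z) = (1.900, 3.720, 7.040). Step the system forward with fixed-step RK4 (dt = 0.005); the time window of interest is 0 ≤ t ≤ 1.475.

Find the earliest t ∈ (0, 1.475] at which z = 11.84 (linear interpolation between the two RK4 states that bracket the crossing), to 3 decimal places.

t = 0.278

t=0.000: state=(1.900, 3.720, 7.040)
step 1 (dt=0.005): k1=(18.200, 11.928, -11.391), k2=(18.043, 12.329, -11.089), k3=(18.057, 12.323, -11.090), k4=(17.913, 12.721, -10.787); state += dt/6·(k1+2k2+2k3+k4)
t=0.005: state=(1.990, 3.782, 6.985)
t=0.010: state=(2.079, 3.847, 6.932)
t=0.015: state=(2.167, 3.917, 6.883)
continuing one RK4 step at a time; state shown every 10 steps (Δt=0.05):
t=0.050: state=(2.772, 4.508, 6.628)
t=0.100: state=(3.688, 5.657, 6.585)
t=0.150: state=(4.767, 7.129, 7.045)
t=0.200: state=(6.050, 8.805, 8.209)
t=0.250: state=(7.481, 10.379, 10.269)
t=0.275: state=(8.192, 10.959, 11.647)
next step: t=0.280: state=(8.330, 11.048, 11.947) — z has crossed 11.84
linear interpolation between t=0.275 (11.64694) and t=0.280 (11.94685) → t≈0.278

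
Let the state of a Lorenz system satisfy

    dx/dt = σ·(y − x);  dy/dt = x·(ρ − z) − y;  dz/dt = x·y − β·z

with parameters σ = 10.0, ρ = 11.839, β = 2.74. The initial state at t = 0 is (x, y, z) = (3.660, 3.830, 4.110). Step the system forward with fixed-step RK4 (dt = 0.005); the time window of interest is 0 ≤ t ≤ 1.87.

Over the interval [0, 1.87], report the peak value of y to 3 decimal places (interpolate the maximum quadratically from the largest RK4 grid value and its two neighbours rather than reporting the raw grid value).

max y = 9.506

t=0.000: state=(3.660, 3.830, 4.110)
step 1 (dt=0.005): k1=(1.700, 24.458, 2.756), k2=(2.269, 24.405, 2.978), k3=(2.253, 24.414, 2.981), k4=(2.808, 24.368, 3.207); state += dt/6·(k1+2k2+2k3+k4)
t=0.005: state=(3.671, 3.952, 4.125)
t=0.010: state=(3.688, 4.074, 4.142)
t=0.015: state=(3.710, 4.195, 4.162)
continuing one RK4 step at a time; state shown every 20 steps (Δt=0.1):
t=0.100: state=(4.673, 6.315, 4.965)
t=0.200: state=(6.635, 8.738, 7.588)
t=0.300: state=(8.351, 9.353, 11.990)
t=0.400: state=(8.173, 6.811, 15.209)
t=0.500: state=(6.132, 3.792, 14.830)
t=0.600: state=(4.085, 2.481, 12.592)
t=0.700: state=(2.991, 2.372, 10.283)
t=0.800: state=(2.743, 2.820, 8.449)
t=0.900: state=(3.082, 3.666, 7.239)
t=1.000: state=(3.894, 4.929, 6.814)
t=1.100: state=(5.121, 6.504, 7.458)
t=1.200: state=(6.516, 7.807, 9.399)
t=1.300: state=(7.413, 7.775, 12.051)
t=1.400: state=(7.112, 6.195, 13.697)
t=1.500: state=(5.859, 4.453, 13.405)
t=1.600: state=(4.599, 3.579, 11.970)
t=1.700: state=(3.894, 3.505, 10.376)
t=1.800: state=(3.789, 3.944, 9.117)
t=1.870: state=(4.009, 4.473, 8.567)
largest grid value and its neighbours: y(0.265)=9.49991, y(0.270)=9.50609, y(0.275)=9.50344
parabola through these three points peaks at t≈0.271 with y≈9.50626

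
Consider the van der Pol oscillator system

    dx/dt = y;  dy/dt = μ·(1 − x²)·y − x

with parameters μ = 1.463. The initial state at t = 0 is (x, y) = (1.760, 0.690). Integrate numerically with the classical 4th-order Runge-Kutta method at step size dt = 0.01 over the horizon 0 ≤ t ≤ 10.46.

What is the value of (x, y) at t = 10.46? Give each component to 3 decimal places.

t=0.000: state=(1.760, 0.690)
step 1 (dt=0.01): k1=(0.690, -3.877), k2=(0.671, -3.833), k3=(0.671, -3.834), k4=(0.652, -3.789); state += dt/6·(k1+2k2+2k3+k4)
t=0.010: state=(1.767, 0.652)
t=0.020: state=(1.773, 0.614)
t=0.030: state=(1.779, 0.578)
continuing one RK4 step at a time; state shown every 50 steps (Δt=0.5):
t=0.500: state=(1.790, -0.311)
t=1.000: state=(1.565, -0.557)
t=1.500: state=(1.233, -0.792)
t=2.000: state=(0.729, -1.305)
t=2.500: state=(-0.215, -2.649)
t=3.000: state=(-1.653, -2.076)
t=3.500: state=(-2.009, 0.116)
t=4.000: state=(-1.847, 0.441)
t=4.500: state=(-1.594, 0.575)
t=5.000: state=(-1.260, 0.783)
t=5.500: state=(-0.767, 1.265)
t=6.000: state=(0.142, 2.557)
t=6.500: state=(1.595, 2.267)
t=7.000: state=(2.013, -0.073)
t=7.500: state=(1.861, -0.433)
t=8.000: state=(1.611, -0.566)
t=8.500: state=(1.283, -0.765)
t=9.000: state=(0.805, -1.220)
t=9.500: state=(-0.066, -2.451)
t=10.000: state=(-1.524, -2.464)
t=10.460: state=(-2.014, -0.066)

(x, y) = (-2.014, -0.066)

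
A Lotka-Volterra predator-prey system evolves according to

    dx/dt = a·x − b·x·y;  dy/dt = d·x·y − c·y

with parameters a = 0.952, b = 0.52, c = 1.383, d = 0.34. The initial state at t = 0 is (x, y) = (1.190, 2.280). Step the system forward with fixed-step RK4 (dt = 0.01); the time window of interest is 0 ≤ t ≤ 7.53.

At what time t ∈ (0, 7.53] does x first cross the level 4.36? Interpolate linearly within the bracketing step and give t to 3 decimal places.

t = 2.621

t=0.000: state=(1.190, 2.280)
step 1 (dt=0.01): k1=(-0.278, -2.231), k2=(-0.271, -2.221), k3=(-0.271, -2.221), k4=(-0.264, -2.211); state += dt/6·(k1+2k2+2k3+k4)
t=0.010: state=(1.187, 2.258)
t=0.020: state=(1.185, 2.236)
t=0.030: state=(1.182, 2.214)
continuing one RK4 step at a time; state shown every 25 steps (Δt=0.25):
t=0.250: state=(1.161, 1.782)
t=0.500: state=(1.199, 1.394)
t=0.750: state=(1.296, 1.096)
t=1.000: state=(1.447, 0.871)
t=1.250: state=(1.658, 0.703)
t=1.500: state=(1.937, 0.580)
t=1.750: state=(2.293, 0.491)
t=2.000: state=(2.741, 0.430)
t=2.250: state=(3.297, 0.393)
t=2.500: state=(3.979, 0.378)
t=2.620: state=(4.357, 0.380)
next step: t=2.630: state=(4.390, 0.380) — x has crossed 4.36
linear interpolation between t=2.620 (4.35656) and t=2.630 (4.38955) → t≈2.621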